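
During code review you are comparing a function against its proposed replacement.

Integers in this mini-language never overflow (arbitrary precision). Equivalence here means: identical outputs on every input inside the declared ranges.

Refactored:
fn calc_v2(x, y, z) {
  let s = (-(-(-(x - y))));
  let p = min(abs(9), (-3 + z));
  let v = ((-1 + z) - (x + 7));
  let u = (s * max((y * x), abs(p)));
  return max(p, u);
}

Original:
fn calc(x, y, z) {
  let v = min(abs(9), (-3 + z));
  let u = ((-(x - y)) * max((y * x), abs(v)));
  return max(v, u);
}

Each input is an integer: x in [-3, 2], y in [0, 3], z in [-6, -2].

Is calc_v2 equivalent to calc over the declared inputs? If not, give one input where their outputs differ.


Side by side, the visible changes include: arithmetic usage differs, plus local variable names differ, plus constant usage differs, plus statement counts differ.
One worked example (x=2, y=1, z=-4) — calc: v = -7; u = -7; return -7; calc_v2: s = -1; p = -7; v = -14; u = -7; return -7; agreement on -7.
Every one of the 120 inputs gives matching results.
verdict: equivalent


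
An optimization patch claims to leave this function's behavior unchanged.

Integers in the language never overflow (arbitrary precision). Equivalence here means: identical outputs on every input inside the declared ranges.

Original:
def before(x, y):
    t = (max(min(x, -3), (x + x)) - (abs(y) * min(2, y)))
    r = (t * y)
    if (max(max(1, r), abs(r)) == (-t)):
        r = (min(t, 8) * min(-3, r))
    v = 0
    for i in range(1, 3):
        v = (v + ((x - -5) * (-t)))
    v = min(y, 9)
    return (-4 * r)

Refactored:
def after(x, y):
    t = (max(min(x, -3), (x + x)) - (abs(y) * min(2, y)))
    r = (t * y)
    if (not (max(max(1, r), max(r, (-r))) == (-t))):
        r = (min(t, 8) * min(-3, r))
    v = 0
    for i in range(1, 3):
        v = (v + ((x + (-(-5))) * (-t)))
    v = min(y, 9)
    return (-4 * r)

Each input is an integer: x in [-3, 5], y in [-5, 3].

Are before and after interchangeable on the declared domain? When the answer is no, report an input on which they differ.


Input x=-3, y=-5: 440 from before versus 3520 from after.
verdict: not equivalent; witness: x=-3, y=-5


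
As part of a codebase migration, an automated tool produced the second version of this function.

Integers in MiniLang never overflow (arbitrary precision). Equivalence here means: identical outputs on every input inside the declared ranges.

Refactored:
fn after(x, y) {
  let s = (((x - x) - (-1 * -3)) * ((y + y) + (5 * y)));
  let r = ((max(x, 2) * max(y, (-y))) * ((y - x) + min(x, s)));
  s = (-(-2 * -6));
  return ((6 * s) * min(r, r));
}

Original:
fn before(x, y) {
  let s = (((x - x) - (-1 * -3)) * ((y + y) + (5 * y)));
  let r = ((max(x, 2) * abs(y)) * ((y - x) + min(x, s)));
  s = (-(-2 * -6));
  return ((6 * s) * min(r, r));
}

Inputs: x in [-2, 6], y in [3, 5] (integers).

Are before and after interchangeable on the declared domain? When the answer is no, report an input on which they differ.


Differences: min/max/abs usage differs — yet all 27 inputs agree.
verdict: equivalent


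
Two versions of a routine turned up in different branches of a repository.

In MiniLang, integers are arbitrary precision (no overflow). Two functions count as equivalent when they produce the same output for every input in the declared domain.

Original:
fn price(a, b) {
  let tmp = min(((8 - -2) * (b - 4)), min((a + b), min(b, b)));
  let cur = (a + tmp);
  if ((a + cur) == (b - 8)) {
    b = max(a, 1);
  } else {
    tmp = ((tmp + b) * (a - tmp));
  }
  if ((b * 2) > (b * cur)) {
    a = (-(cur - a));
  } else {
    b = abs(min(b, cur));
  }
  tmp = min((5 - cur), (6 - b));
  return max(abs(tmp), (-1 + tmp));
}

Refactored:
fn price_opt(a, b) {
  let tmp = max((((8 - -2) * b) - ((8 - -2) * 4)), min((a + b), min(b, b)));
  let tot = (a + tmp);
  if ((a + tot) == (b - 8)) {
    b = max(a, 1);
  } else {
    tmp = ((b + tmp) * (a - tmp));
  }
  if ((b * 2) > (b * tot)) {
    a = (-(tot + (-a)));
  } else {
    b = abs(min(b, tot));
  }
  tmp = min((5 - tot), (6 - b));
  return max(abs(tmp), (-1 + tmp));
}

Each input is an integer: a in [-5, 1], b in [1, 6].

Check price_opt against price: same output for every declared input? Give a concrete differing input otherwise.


Not equivalent: a=-5, b=5 separates them (1 vs 0).
price: tmp = 0; cur = -5; ((a + cur) == (b - 8)) -> false; tmp = -25; ((b * 2) > (b * cur)) -> true; a = 0; tmp = 1; return 1
price_opt: tmp = 10; tot = 5; ((a + tot) == (b - 8)) -> false; tmp = -225; ((b * 2) > (b * tot)) -> false; b = 5; tmp = 0; return 0
verdict: not equivalent; witness: a=-5, b=5


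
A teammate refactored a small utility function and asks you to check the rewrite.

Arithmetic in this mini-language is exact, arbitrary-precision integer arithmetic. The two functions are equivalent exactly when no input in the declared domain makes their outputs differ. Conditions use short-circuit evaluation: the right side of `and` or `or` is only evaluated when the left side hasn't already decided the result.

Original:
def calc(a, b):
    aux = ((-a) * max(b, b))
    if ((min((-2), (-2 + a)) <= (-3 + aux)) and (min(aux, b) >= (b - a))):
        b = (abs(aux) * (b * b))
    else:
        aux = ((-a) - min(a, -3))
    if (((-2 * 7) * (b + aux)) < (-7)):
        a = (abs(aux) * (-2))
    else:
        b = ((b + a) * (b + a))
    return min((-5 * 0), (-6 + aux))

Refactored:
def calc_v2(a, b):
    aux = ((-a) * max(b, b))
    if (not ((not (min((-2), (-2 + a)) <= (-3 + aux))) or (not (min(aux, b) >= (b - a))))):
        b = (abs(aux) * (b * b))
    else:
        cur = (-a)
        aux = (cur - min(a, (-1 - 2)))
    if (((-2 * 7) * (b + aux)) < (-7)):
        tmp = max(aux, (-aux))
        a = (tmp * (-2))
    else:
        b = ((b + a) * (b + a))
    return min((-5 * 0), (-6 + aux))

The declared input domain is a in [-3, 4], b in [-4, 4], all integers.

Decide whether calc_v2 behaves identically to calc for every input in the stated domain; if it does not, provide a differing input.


Comparing the listings, the differences include: local variable names differ; min/max/abs usage differs; arithmetic usage differs; constant usage differs; boolean connective usage differs; statement counts differ.
Spot check at a=0, b=2 — calc: aux := 0 | ((min((-2), (-2 + a)) <= (-3 + aux)) and (min(aux, b) >= (b - a))): false | aux := 3 | (((-2 * 7) * (b + aux)) < (-7)): true | a := -6 | result -3. calc_v2: aux := 0 | (not ((not (min((-2), (-2 + a)) <= (-3 + aux))) or (not (min(aux, b) >= (b - a))))): false | cur := 0 | aux := 3 | (((-2 * 7) * (b + aux)) < (-7)): true | tmp := 3 | a := -6 | result -3. Both give -3.
Across all 72 domain points the two functions coincide.
verdict: equivalent


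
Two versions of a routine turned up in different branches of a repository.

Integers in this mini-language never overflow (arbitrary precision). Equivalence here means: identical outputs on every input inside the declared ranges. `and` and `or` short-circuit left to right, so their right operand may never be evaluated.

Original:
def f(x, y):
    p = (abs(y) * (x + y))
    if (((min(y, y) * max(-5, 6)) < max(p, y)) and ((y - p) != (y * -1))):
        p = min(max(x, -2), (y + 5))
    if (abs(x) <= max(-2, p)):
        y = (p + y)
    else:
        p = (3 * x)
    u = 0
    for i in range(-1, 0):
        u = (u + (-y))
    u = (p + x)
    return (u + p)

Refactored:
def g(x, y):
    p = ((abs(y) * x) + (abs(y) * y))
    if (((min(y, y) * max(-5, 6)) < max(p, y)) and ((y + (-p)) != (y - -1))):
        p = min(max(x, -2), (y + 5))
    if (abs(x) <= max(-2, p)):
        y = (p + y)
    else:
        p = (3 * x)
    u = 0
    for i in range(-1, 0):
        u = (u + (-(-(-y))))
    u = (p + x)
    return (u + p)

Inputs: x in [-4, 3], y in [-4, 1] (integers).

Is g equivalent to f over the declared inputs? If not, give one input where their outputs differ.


The rewrite breaks on x=1, y=-3, where the results are 7 and 3.
f: p := -6 | (((min(y, y) * max(-5, 6)) < max(p, y)) and ((y - p) != (y * -1))): false | (abs(x) <= max(-2, p)): false | p := 3 | u := 0 | iter i=-1: | u := 3 | u := 4 | result 7
g: p := -6 | (((min(y, y) * max(-5, 6)) < max(p, y)) and ((y + (-p)) != (y - -1))): true | p := 1 | (abs(x) <= max(-2, p)): true | y := -2 | u := 0 | iter i=-1: | u := 2 | u := 2 | result 3
verdict: not equivalent; witness: x=1, y=-3


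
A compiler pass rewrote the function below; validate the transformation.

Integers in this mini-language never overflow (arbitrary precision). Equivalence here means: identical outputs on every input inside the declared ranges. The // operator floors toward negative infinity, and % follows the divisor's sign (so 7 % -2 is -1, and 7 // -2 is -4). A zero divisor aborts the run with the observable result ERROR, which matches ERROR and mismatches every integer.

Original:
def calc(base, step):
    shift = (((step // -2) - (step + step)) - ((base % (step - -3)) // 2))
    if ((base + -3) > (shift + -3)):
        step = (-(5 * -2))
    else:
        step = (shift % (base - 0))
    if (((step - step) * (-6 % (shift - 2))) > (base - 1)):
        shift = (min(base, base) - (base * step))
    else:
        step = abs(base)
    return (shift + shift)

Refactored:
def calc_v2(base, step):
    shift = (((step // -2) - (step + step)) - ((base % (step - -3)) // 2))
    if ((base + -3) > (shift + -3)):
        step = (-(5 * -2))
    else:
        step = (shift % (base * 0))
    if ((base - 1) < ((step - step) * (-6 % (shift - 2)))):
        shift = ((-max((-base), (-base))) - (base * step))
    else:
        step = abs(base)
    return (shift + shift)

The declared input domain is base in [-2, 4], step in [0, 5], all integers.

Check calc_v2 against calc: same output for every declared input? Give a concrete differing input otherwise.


base=-2, step=0 yields -4 from calc but ERROR from calc_v2.
verdict: not equivalent; witness: base=-2, step=0


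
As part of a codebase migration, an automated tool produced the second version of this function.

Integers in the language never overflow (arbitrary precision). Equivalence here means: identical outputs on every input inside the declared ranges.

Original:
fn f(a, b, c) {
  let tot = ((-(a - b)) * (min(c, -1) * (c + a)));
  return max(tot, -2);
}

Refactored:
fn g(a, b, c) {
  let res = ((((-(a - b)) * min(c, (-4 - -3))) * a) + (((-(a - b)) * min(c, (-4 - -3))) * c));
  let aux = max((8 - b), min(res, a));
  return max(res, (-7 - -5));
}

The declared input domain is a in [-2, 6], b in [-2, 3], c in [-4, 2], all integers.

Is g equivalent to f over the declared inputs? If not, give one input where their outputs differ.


Beyond behavior-preserving changes, the revision adds an assignment to `aux` whose value nothing reads.
One worked example (a=0, b=-2, c=-4) — f: tot becomes -32; next final value -2; g: res becomes -32; next aux becomes 10; next final value -2; agreement on -2.
An exhaustive pass over the 378 declared inputs shows identical outputs.
verdict: equivalent


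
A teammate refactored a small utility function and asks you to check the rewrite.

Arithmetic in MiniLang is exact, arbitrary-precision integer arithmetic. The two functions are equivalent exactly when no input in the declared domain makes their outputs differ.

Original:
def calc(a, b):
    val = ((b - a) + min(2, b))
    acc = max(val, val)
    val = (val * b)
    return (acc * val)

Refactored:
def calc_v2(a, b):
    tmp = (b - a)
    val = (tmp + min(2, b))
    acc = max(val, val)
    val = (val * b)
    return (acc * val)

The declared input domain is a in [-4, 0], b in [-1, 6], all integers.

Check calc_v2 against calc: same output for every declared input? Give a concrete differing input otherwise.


Equivalent — the differences include local variable names differ, plus statement counts differ, yet no declared input distinguishes the two.
As a probe, take a=-3, b=6: calc runs val=11, then acc=11, then val=66, then returns 726; calc_v2 runs tmp=9, then val=11, then acc=11, then val=66, then returns 726; both end at 726.
Sweeping the whole domain (40 inputs) finds no disagreement.
verdict: equivalent


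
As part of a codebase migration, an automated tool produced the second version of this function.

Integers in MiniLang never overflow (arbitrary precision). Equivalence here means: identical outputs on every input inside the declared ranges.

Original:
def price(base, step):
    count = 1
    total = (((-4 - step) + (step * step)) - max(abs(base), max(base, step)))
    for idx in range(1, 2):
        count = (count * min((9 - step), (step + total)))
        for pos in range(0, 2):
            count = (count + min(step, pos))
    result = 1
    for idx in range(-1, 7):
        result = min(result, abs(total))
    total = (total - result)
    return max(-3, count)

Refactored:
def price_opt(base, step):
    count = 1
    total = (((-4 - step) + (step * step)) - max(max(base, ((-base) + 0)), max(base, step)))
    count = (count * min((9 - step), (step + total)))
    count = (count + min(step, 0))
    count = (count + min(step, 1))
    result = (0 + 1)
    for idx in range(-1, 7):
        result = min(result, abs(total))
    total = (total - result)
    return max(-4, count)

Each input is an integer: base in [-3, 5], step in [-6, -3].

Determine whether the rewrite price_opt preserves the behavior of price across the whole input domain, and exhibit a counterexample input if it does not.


The rewrite breaks on base=-3, step=-3, where the results are -3 and -4.
price: count := 1 | total := 5 | iter idx=1: | count := 2 | iter pos=0: | count := -1 | iter pos=1: | count := -4 | result := 1 | iter idx=-1: | result := 1 | iter idx=0: | result := 1 | iter idx=1: | result := 1 | iter idx=2: | result := 1 | iter idx=3: | result := 1 | iter idx=4: | result := 1 | iter idx=5: | result := 1 | iter idx=6: | result := 1 | total := 4 | result -3
price_opt: count := 1 | total := 5 | count := 2 | count := -1 | count := -4 | result := 1 | iter idx=-1: | result := 1 | iter idx=0: | result := 1 | iter idx=1: | result := 1 | iter idx=2: | result := 1 | iter idx=3: | result := 1 | iter idx=4: | result := 1 | iter idx=5: | result := 1 | iter idx=6: | result := 1 | total := 4 | result -4
verdict: not equivalent; witness: base=-3, step=-3


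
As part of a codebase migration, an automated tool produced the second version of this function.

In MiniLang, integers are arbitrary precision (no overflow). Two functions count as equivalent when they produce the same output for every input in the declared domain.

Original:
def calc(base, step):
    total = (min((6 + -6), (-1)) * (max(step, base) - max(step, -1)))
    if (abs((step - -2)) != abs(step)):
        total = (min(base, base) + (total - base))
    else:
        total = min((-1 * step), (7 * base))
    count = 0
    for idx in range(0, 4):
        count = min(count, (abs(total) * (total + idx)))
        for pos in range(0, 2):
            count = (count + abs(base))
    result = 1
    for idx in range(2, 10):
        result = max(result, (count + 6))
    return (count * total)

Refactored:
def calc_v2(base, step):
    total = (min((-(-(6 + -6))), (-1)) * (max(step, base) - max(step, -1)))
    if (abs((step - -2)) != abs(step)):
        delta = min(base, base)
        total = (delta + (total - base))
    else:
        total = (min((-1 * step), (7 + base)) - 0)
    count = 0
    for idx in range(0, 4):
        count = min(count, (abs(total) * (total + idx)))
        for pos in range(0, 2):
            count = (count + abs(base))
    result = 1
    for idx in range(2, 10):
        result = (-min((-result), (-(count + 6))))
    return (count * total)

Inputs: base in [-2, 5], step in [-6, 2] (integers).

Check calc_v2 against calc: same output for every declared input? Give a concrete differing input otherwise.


These are not equivalent — on base=-2, step=-1 the outputs split (2520 vs 8).
calc: total=0, then (abs((step - -2)) != abs(step)) is false, then total=-14, then count=0, then (idx=0), then count=-196, then (pos=0), then count=-194, then (pos=1), then count=-192, then (idx=1), then count=-192, then (pos=0), then count=-190, then (pos=1), then count=-188, then (idx=2), then count=-188, then (pos=0), then count=-186, then (pos=1), then count=-184, then (idx=3), then count=-184, then (pos=0), then count=-182, then (pos=1), then count=-180, then result=1, then (idx=2), then result=1, then (idx=3), then result=1, then (idx=4), then result=1, then (idx=5), then result=1, then (idx=6), then result=1, then (idx=7), then result=1, then (idx=8), then result=1, then (idx=9), then result=1, then returns 2520
calc_v2: total=0, then (abs((step - -2)) != abs(step)) is false, then total=1, then count=0, then (idx=0), then count=0, then (pos=0), then count=2, then (pos=1), then count=4, then (idx=1), then count=2, then (pos=0), then count=4, then (pos=1), then count=6, then (idx=2), then count=3, then (pos=0), then count=5, then (pos=1), then count=7, then (idx=3), then count=4, then (pos=0), then count=6, then (pos=1), then count=8, then result=1, then (idx=2), then result=14, then (idx=3), then result=14, then (idx=4), then result=14, then (idx=5), then result=14, then (idx=6), then result=14, then (idx=7), then result=14, then (idx=8), then result=14, then (idx=9), then result=14, then returns 8
verdict: not equivalent; witness: base=-2, step=-1


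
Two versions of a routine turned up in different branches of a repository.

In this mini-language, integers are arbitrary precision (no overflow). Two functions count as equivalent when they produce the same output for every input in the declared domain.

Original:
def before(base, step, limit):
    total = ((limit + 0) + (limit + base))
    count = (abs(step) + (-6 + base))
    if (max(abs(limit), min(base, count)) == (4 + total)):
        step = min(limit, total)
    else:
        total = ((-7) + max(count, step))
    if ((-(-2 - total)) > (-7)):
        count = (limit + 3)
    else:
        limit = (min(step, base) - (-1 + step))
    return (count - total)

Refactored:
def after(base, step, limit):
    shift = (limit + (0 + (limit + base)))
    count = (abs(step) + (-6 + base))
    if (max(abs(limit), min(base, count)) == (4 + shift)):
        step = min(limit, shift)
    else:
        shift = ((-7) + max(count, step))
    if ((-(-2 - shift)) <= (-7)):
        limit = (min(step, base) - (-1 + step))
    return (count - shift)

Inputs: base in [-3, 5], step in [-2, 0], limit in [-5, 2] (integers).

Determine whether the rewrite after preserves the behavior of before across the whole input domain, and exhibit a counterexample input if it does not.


Evaluate both at base=-3, step=-1, limit=-5.
before: total := -13 | count := -8 | (max(abs(limit), min(base, count)) == (4 + total)): false | total := -8 | ((-(-2 - total)) > (-7)): true | count := -2 | result 6
after: shift := -13 | count := -8 | (max(abs(limit), min(base, count)) == (4 + shift)): false | shift := -8 | ((-(-2 - shift)) <= (-7)): false | result 0
6 != 0, so the rewrite changes behavior.
verdict: not equivalent; witness: base=-3, step=-1, limit=-5


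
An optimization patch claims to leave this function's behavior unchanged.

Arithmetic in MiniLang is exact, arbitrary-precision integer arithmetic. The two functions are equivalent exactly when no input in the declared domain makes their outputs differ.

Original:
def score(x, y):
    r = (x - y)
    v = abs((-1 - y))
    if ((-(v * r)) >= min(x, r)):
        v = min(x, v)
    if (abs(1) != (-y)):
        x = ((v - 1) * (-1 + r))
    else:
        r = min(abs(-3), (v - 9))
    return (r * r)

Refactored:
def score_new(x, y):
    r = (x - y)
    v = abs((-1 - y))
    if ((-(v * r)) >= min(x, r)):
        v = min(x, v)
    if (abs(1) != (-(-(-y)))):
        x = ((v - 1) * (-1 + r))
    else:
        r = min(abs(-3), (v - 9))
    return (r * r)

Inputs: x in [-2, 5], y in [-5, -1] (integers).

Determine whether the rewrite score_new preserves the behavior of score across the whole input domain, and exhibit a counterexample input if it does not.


Differences: same computation, different form — yet all 40 inputs agree.
verdict: equivalent


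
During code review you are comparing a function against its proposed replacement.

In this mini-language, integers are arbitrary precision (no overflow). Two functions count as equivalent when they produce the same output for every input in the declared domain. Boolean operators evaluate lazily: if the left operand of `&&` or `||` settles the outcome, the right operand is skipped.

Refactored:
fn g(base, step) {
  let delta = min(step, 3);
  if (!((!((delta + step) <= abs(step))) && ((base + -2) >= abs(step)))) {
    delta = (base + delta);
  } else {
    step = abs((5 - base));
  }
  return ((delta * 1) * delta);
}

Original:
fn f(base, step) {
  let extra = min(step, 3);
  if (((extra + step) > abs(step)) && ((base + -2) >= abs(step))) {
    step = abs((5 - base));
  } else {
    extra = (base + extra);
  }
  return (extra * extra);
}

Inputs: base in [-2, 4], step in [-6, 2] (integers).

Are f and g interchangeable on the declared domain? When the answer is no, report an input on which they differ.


The two are interchangeable: local variable names differ, plus comparison usage differs, plus constant usage differs, plus arithmetic usage differs, plus boolean connective usage differs, and every declared input agrees.
Tracing base=-2, step=1: f: extra = 1; (((extra + step) > abs(step)) && ((base + -2) >= abs(step))) -> false; extra = -1; return 1 | g: delta = 1; (!((!((delta + step) <= abs(step))) && ((base + -2) >= abs(step)))) -> true; delta = -1; return 1 — matching result 1.
Checked all 63 inputs in the declared domain: the outputs agree on every one.
verdict: equivalent


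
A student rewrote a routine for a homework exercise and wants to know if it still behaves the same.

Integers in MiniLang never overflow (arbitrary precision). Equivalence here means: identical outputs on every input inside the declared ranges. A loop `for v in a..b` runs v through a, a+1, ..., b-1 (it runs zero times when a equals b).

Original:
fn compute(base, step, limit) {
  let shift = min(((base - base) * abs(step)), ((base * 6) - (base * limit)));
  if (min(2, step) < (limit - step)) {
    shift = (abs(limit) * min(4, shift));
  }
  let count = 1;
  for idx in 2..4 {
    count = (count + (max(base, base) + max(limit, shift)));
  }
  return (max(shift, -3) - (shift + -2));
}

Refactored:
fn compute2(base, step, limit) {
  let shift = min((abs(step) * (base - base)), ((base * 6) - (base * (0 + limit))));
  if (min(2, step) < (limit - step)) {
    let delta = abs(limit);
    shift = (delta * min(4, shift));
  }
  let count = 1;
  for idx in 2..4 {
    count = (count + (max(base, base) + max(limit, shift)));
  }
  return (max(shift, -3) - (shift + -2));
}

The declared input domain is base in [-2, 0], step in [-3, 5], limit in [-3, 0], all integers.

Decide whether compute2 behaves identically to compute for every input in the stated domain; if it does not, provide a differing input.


The two are interchangeable: statement counts differ, arithmetic usage differs, local variable names differ, constant usage differs, and every declared input agrees.
Spot check at base=-2, step=5, limit=-1 — compute: shift = -14; (min(2, step) < (limit - step)) -> false; count = 1; [idx=2]; count = -2; [idx=3]; count = -5; return 13. compute2: shift = -14; (min(2, step) < (limit - step)) -> false; count = 1; [idx=2]; count = -2; [idx=3]; count = -5; return 13. Both give 13.
Across all 108 domain points the two functions coincide.
verdict: equivalent


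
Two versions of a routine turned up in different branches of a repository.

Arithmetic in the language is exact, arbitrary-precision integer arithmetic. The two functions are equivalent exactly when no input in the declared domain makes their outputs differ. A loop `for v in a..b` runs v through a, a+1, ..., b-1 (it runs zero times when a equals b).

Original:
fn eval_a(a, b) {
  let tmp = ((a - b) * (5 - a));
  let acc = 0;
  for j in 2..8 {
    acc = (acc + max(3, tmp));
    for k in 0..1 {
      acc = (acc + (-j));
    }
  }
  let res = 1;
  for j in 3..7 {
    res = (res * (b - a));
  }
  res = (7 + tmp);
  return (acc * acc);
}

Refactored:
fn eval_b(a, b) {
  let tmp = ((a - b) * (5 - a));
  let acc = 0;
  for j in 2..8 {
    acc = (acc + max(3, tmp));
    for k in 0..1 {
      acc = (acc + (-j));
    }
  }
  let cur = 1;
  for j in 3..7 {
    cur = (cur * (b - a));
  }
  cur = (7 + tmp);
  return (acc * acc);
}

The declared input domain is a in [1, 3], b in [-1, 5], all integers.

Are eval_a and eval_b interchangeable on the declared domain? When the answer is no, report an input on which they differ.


Behavior is preserved: although local variable names differ, the outputs never diverge.
One worked example (a=2, b=1) — eval_a: tmp = 3; acc = 0; [j=2]; acc = 3; [k=0]; acc = 1; [j=3]; acc = 4; [k=0]; acc = 1; [j=4]; acc = 4; [k=0]; acc = 0; [j=5]; acc = 3; [k=0]; acc = -2; [j=6]; acc = 1; [k=0]; acc = -5; [j=7]; acc = -2; [k=0]; acc = -9; res = 1; [j=3]; res = -1; [j=4]; res = 1; [j=5]; res = -1; [j=6]; res = 1; res = 10; return 81; eval_b: tmp = 3; acc = 0; [j=2]; acc = 3; [k=0]; acc = 1; [j=3]; acc = 4; [k=0]; acc = 1; [j=4]; acc = 4; [k=0]; acc = 0; [j=5]; acc = 3; [k=0]; acc = -2; [j=6]; acc = 1; [k=0]; acc = -5; [j=7]; acc = -2; [k=0]; acc = -9; cur = 1; [j=3]; cur = -1; [j=4]; cur = 1; [j=5]; cur = -1; [j=6]; cur = 1; cur = 10; return 81; agreement on 81.
An exhaustive pass over the 21 declared inputs shows identical outputs.
verdict: equivalent


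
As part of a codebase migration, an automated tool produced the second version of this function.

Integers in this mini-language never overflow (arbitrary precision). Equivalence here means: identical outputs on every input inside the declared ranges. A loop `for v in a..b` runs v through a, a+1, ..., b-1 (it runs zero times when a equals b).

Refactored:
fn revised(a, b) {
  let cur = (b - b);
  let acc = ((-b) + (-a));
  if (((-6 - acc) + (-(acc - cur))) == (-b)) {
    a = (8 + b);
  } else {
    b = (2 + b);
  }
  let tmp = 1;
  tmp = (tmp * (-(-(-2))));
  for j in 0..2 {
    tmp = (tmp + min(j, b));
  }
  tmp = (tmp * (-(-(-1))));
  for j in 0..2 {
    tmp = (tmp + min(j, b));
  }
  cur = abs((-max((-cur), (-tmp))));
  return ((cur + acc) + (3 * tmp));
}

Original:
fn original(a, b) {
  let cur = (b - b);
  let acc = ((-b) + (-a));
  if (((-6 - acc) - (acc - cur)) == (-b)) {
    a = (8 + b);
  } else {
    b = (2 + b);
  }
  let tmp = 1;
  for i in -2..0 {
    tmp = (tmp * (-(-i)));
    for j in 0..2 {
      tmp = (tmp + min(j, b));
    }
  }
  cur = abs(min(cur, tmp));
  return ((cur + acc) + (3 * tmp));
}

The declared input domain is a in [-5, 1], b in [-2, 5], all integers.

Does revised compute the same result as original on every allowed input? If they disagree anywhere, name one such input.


Behavior is preserved: although constant usage differs, min/max/abs usage differs, statement counts differ, local variable names differ, arithmetic usage differs, the outputs never diverge.
Tracing a=-2, b=2: original: cur=0, then acc=0, then (((-6 - acc) - (acc - cur)) == (-b)) is false, then b=4, then tmp=1, then (i=-2), then tmp=-2, then (j=0), then tmp=-2, then (j=1), then tmp=-1, then (i=-1), then tmp=1, then (j=0), then tmp=1, then (j=1), then tmp=2, then cur=0, then returns 6 | revised: cur=0, then acc=0, then (((-6 - acc) + (-(acc - cur))) == (-b)) is false, then b=4, then tmp=1, then tmp=-2, then (j=0), then tmp=-2, then (j=1), then tmp=-1, then tmp=1, then (j=0), then tmp=1, then (j=1), then tmp=2, then cur=0, then returns 6 — matching result 6.
An exhaustive pass over the 56 declared inputs shows identical outputs.
verdict: equivalent


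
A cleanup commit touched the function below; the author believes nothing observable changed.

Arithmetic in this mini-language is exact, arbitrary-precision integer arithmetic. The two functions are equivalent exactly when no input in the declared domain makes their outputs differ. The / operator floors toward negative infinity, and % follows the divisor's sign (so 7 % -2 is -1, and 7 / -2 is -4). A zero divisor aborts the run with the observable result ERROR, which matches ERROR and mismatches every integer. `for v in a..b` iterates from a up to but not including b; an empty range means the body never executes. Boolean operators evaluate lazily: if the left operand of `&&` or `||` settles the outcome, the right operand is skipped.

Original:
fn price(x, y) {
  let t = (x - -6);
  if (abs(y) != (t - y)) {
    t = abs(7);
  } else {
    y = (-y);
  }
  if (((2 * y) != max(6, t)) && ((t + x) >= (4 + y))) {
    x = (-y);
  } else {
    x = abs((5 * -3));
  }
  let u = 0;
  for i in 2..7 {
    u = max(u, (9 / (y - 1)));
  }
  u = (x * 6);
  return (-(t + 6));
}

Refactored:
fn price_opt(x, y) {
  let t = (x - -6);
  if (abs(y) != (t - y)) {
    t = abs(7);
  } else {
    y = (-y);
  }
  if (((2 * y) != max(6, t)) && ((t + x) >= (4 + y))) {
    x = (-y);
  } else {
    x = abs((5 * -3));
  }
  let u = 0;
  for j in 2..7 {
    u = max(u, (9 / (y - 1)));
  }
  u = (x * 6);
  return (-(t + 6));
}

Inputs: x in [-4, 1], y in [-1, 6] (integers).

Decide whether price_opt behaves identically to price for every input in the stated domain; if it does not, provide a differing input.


Although local variable names differ, 48/48 inputs agree.
verdict: equivalent


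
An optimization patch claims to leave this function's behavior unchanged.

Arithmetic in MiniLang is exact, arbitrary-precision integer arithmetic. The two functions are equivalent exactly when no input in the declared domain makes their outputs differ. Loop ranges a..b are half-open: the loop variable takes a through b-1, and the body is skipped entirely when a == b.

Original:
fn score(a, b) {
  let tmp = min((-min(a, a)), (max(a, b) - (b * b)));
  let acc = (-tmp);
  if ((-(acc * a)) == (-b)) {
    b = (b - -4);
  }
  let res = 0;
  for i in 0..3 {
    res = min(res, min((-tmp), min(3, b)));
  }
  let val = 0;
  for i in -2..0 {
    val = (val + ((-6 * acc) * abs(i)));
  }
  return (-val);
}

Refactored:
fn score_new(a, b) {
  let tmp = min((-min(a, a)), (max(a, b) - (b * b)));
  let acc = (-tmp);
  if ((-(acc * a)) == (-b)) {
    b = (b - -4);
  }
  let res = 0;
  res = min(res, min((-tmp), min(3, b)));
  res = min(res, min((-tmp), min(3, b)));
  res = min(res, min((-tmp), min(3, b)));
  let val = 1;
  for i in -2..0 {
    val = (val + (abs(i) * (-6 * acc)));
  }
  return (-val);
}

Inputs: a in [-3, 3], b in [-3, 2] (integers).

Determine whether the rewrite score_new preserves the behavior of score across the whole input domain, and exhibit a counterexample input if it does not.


At a=-3, b=-3: score gives 216, score_new gives 215.
verdict: not equivalent; witness: a=-3, b=-3


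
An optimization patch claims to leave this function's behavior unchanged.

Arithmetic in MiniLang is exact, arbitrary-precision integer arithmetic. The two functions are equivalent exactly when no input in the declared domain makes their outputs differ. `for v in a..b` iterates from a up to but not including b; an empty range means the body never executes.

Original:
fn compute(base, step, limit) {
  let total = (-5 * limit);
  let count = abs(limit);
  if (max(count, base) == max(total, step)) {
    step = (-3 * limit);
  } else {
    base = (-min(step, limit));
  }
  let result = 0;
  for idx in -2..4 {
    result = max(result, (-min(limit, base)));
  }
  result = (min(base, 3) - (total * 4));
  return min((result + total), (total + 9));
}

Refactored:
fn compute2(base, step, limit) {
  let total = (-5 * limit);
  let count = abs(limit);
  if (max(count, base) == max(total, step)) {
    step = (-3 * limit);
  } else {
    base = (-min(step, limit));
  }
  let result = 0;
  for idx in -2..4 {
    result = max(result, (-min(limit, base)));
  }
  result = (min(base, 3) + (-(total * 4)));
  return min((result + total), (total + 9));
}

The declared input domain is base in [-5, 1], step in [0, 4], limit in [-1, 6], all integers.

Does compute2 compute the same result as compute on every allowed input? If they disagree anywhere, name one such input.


Side by side, the visible changes include: arithmetic usage differs.
Tracing base=-1, step=3, limit=4: compute: total = -20; count = 4; (max(count, base) == max(total, step)) -> false; base = -3; result = 0; [idx=-2]; result = 3; [idx=-1]; result = 3; [idx=0]; result = 3; [idx=1]; result = 3; [idx=2]; result = 3; [idx=3]; result = 3; result = 77; return -11 | compute2: total = -20; count = 4; (max(count, base) == max(total, step)) -> false; base = -3; result = 0; [idx=-2]; result = 3; [idx=-1]; result = 3; [idx=0]; result = 3; [idx=1]; result = 3; [idx=2]; result = 3; [idx=3]; result = 3; result = 77; return -11 — matching result -11.
Checked all 280 inputs in the declared domain: the outputs agree on every one.
verdict: equivalent


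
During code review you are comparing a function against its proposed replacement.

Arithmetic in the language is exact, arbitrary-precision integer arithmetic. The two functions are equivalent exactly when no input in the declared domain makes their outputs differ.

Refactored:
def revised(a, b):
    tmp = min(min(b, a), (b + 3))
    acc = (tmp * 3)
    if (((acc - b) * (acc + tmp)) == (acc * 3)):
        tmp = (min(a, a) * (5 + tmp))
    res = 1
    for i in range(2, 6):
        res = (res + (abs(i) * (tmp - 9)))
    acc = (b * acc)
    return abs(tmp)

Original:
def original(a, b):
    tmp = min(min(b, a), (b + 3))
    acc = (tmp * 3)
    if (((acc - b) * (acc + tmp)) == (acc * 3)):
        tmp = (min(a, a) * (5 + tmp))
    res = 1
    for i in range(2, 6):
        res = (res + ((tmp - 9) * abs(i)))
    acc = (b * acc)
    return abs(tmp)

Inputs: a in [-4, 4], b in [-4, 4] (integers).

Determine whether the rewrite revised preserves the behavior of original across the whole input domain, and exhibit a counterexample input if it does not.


Changes here: same computation, different form; the full 81-point sweep finds no disagreement.
verdict: equivalent


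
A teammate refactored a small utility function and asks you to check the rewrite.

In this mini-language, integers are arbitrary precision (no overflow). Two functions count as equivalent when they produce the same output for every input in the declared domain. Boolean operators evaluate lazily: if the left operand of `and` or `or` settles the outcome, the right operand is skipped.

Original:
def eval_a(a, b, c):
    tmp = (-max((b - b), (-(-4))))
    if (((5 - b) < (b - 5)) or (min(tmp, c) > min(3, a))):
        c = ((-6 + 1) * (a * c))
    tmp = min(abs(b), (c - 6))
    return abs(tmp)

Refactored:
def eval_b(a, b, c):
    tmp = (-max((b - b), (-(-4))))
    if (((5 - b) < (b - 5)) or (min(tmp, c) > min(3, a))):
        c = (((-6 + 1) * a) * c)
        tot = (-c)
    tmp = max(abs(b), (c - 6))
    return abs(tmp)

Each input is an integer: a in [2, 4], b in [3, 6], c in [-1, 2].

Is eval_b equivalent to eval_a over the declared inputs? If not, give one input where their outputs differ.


On input a=2, b=3, c=-1, eval_a returns 7 while eval_b returns 3.
verdict: not equivalent; witness: a=2, b=3, c=-1


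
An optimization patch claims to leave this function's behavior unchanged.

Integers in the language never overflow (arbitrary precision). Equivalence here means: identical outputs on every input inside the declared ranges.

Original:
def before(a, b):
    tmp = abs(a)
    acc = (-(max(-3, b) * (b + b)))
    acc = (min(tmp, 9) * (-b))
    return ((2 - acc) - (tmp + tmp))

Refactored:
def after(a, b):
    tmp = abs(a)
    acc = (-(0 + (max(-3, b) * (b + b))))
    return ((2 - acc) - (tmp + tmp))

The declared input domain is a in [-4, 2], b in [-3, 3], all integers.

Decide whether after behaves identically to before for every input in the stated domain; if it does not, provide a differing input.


On input a=-4, b=-3, before returns -18 while after returns 12.
verdict: not equivalent; witness: a=-4, b=-3


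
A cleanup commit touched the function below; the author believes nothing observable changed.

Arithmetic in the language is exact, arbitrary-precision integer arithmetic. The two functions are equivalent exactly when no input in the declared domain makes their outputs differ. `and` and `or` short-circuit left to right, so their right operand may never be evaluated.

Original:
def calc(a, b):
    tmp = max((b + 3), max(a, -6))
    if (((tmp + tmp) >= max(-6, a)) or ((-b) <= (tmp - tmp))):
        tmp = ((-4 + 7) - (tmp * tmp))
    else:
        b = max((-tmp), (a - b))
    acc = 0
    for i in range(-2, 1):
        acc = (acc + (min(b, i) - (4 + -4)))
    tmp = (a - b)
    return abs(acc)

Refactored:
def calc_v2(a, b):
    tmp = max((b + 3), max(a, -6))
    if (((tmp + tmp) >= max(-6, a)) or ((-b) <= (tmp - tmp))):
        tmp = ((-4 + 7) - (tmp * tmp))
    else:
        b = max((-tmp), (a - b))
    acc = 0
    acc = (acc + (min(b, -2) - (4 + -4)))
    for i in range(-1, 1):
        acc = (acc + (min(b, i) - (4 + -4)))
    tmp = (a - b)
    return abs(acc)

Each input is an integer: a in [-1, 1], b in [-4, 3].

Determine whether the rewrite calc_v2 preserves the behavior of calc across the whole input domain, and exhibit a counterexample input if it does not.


Comparing the listings, the differences include: loop structure differs; statement counts differ; constant usage differs; arithmetic usage differs; min/max/abs usage differs.
One worked example (a=1, b=0) — calc: tmp becomes 3; next (((tmp + tmp) >= max(-6, a)) or ((-b) <= (tmp - tmp))) evaluates to true; next tmp becomes -6; next acc becomes 0; next at i=-2:; next acc becomes -2; next at i=-1:; next acc becomes -3; next at i=0:; next acc becomes -3; next tmp becomes 1; next final value 3; calc_v2: tmp becomes 3; next (((tmp + tmp) >= max(-6, a)) or ((-b) <= (tmp - tmp))) evaluates to true; next tmp becomes -6; next acc becomes 0; next acc becomes -2; next at i=-1:; next acc becomes -3; next at i=0:; next acc becomes -3; next tmp becomes 1; next final value 3; agreement on 3.
Sweeping the whole domain (24 inputs) finds no disagreement.
verdict: equivalent


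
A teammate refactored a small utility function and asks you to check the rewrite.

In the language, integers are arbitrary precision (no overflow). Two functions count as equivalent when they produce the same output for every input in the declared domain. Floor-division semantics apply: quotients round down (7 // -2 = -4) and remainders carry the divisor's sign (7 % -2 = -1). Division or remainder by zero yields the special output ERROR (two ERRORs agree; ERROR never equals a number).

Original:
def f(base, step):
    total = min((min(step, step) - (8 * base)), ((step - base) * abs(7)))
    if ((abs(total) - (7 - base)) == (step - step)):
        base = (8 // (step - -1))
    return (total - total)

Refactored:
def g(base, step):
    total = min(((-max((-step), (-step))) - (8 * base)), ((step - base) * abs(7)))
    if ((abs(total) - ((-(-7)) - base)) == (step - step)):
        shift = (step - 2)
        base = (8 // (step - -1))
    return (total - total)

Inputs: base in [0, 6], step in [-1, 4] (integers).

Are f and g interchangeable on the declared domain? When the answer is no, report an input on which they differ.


Changes here: statement counts differ; min/max/abs usage differs; local variable names differ; constant usage differs; arithmetic usage differs; the full 42-point sweep finds no disagreement.
verdict: equivalent


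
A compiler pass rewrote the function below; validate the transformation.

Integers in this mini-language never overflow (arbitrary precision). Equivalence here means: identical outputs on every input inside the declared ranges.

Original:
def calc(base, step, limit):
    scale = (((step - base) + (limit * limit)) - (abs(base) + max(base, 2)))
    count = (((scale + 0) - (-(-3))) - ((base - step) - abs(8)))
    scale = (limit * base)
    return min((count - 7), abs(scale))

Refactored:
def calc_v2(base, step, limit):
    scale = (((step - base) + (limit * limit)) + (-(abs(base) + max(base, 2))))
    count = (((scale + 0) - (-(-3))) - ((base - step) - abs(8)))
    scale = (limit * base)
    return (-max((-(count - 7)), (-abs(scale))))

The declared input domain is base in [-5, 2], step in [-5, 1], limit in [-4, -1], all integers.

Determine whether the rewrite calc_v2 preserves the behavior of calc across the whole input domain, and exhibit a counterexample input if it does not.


Although arithmetic usage differs; min/max/abs usage differs, 224/224 inputs agree.
verdict: equivalent
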